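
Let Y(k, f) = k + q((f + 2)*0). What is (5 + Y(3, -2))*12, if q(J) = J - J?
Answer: 96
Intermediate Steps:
q(J) = 0
Y(k, f) = k (Y(k, f) = k + 0 = k)
(5 + Y(3, -2))*12 = (5 + 3)*12 = 8*12 = 96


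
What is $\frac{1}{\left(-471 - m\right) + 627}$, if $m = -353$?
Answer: $\frac{1}{509} \approx 0.0019646$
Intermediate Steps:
$\frac{1}{\left(-471 - m\right) + 627} = \frac{1}{\left(-471 - -353\right) + 627} = \frac{1}{\left(-471 + 353\right) + 627} = \frac{1}{-118 + 627} = \frac{1}{509}$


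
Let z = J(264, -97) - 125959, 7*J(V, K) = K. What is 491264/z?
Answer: -1719424/440905 ≈ -3.8998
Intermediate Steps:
J(V, K) = K/7
z = -881810/7 (z = (⅐)*(-97) - 125959 = -97/7 - 125959 = -881810/7 ≈ -1.2597e+5)
491264/z = 491264/(-881810/7) = 491264*(-7/881810) = -1719424/440905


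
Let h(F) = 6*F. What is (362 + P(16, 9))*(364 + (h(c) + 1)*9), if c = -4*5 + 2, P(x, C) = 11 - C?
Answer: -218036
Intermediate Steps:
c = -18 (c = -20 + 2 = -18)
(362 + P(16, 9))*(364 + (h(c) + 1)*9) = (362 + (11 - 1*9))*(364 + (6*(-18) + 1)*9) = (362 + (11 - 9))*(364 + (-108 + 1)*9) = (362 + 2)*(364 - 107*9) = 364*(364 - 963) = 364*(-599) = -218036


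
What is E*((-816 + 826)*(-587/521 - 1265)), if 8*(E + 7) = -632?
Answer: 567300720/521 ≈ 1.0889e+6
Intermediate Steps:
E = -86 (E = -7 + (1/8)*(-632) = -7 - 79 = -86)
E*((-816 + 826)*(-587/521 - 1265)) = -86*(-816 + 826)*(-587/521 - 1265) = -860*(-587*1/521 - 1265) = -860*(-587/521 - 1265) = -860*(-659652)/521 = -86*(-6596520/521) = 567300720/521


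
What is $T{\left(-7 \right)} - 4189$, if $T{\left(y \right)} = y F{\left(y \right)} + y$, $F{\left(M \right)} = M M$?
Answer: $-4539$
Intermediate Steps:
$F{\left(M \right)} = M^{2}$
$T{\left(y \right)} = y + y^{3}$ ($T{\left(y \right)} = y y^{2} + y = y^{3} + y = y + y^{3}$)
$T{\left(-7 \right)} - 4189 = \left(-7 + \left(-7\right)^{3}\right) - 4189 = \left(-7 - 343\right) - 4189 = -350 - 4189 = -4539$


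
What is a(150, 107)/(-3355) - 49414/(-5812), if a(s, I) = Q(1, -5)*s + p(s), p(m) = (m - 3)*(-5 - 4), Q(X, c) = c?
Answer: 88916123/9749630 ≈ 9.1199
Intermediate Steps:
p(m) = 27 - 9*m (p(m) = (-3 + m)*(-9) = 27 - 9*m)
a(s, I) = 27 - 14*s (a(s, I) = -5*s + (27 - 9*s) = 27 - 14*s)
a(150, 107)/(-3355) - 49414/(-5812) = (27 - 14*150)/(-3355) - 49414/(-5812) = (27 - 2100)*(-1/3355) - 49414*(-1/5812) = -2073*(-1/3355) + 24707/2906 = 2073/3355 + 24707/2906 = 88916123/9749630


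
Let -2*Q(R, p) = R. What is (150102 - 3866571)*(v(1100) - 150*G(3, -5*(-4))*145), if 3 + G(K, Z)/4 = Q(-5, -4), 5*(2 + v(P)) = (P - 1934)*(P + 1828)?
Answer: 8267144064678/5 ≈ 1.6534e+12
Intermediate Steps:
Q(R, p) = -R/2
v(P) = -2 + (-1934 + P)*(1828 + P)/5 (v(P) = -2 + ((P - 1934)*(P + 1828))/5 = -2 + ((-1934 + P)*(1828 + P))/5 = -2 + (-1934 + P)*(1828 + P)/5)
G(K, Z) = -2 (G(K, Z) = -12 + 4*(-1/2*(-5)) = -12 + 4*(5/2) = -12 + 10 = -2)
(150102 - 3866571)*(v(1100) - 150*G(3, -5*(-4))*145) = (150102 - 3866571)*((-3535362/5 - 106/5*1100 + (1/5)*1100**2) - 150*(-2)*145) = -3716469*((-3535362/5 - 23320 + (1/5)*1210000) + 300*145) = -3716469*((-3535362/5 - 23320 + 242000) + 43500) = -3716469*(-2441962/5 + 43500) = -3716469*(-2224462/5) = 8267144064678/5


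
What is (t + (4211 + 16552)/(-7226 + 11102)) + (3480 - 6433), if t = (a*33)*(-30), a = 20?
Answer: -29389955/1292 ≈ -22748.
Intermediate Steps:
t = -19800 (t = (20*33)*(-30) = 660*(-30) = -19800)
(t + (4211 + 16552)/(-7226 + 11102)) + (3480 - 6433) = (-19800 + (4211 + 16552)/(-7226 + 11102)) + (3480 - 6433) = (-19800 + 20763/3876) - 2953 = (-19800 + 20763*(1/3876)) - 2953 = (-19800 + 6921/1292) - 2953 = -25574679/1292 - 2953 = -29389955/1292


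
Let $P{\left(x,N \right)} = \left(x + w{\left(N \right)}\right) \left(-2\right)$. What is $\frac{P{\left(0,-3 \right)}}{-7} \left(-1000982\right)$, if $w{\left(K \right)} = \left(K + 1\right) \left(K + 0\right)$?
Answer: $- \frac{12011784}{7} \approx -1.716 \cdot 10^{6}$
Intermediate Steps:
$w{\left(K \right)} = K \left(1 + K\right)$ ($w{\left(K \right)} = \left(1 + K\right) K = K \left(1 + K\right)$)
$P{\left(x,N \right)} = - 2 x - 2 N \left(1 + N\right)$ ($P{\left(x,N \right)} = \left(x + N \left(1 + N\right)\right) \left(-2\right) = - 2 x - 2 N \left(1 + N\right)$)
$\frac{P{\left(0,-3 \right)}}{-7} \left(-1000982\right) = \frac{\left(-2\right) 0 - - 6 \left(1 - 3\right)}{-7} \left(-1000982\right) = \left(0 - \left(-6\right) \left(-2\right)\right) \left(- \frac{1}{7}\right) \left(-1000982\right) = \left(0 - 12\right) \left(- \frac{1}{7}\right) \left(-1000982\right) = \left(-12\right) \left(- \frac{1}{7}\right) \left(-1000982\right) = \frac{12}{7} \left(-1000982\right) = - \frac{12011784}{7}$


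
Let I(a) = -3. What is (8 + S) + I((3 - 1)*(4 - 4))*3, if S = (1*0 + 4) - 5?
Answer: -2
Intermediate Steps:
S = -1 (S = (0 + 4) - 5 = 4 - 5 = -1)
(8 + S) + I((3 - 1)*(4 - 4))*3 = (8 - 1) - 3*3 = 7 - 9 = -2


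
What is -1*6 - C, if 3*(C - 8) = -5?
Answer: -37/3 ≈ -12.333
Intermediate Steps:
C = 19/3 (C = 8 + (⅓)*(-5) = 8 - 5/3 = 19/3 ≈ 6.3333)
-1*6 - C = -1*6 - 1*19/3 = -6 - 19/3 = -37/3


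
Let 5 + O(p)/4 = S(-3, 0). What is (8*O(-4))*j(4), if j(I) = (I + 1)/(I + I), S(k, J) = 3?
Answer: -40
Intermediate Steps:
j(I) = (1 + I)/(2*I) (j(I) = (1 + I)/((2*I)) = (1 + I)*(1/(2*I)) = (1 + I)/(2*I))
O(p) = -8 (O(p) = -20 + 4*3 = -20 + 12 = -8)
(8*O(-4))*j(4) = (8*(-8))*((½)*(1 + 4)/4) = -32*5/4 = -64*5/8 = -40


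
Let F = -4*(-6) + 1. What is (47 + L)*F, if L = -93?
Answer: -1150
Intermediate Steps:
F = 25 (F = 24 + 1 = 25)
(47 + L)*F = (47 - 93)*25 = -46*25 = -1150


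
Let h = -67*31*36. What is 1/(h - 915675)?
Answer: -1/990447 ≈ -1.0096e-6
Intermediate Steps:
h = -74772 (h = -2077*36 = -74772)
1/(h - 915675) = 1/(-74772 - 915675) = 1/(-990447) = -1/990447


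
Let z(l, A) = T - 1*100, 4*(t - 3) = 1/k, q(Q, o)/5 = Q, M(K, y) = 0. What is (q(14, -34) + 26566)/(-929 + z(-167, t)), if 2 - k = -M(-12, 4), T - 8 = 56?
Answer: -26636/965 ≈ -27.602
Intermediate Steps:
T = 64 (T = 8 + 56 = 64)
q(Q, o) = 5*Q
k = 2 (k = 2 - (-1)*0 = 2 - 1*0 = 2 + 0 = 2)
t = 25/8 (t = 3 + (1/4)/2 = 3 + (1/4)*(1/2) = 3 + 1/8 = 25/8 ≈ 3.1250)
z(l, A) = -36 (z(l, A) = 64 - 1*100 = 64 - 100 = -36)
(q(14, -34) + 26566)/(-929 + z(-167, t)) = (5*14 + 26566)/(-929 - 36) = (70 + 26566)/(-965) = 26636*(-1/965) = -26636/965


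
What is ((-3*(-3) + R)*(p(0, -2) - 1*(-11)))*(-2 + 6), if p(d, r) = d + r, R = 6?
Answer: 540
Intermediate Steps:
((-3*(-3) + R)*(p(0, -2) - 1*(-11)))*(-2 + 6) = ((-3*(-3) + 6)*((0 - 2) - 1*(-11)))*(-2 + 6) = ((9 + 6)*(-2 + 11))*4 = (15*9)*4 = 135*4 = 540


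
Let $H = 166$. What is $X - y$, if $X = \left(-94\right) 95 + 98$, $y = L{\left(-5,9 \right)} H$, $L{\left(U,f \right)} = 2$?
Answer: $-9164$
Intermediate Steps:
$y = 332$ ($y = 2 \cdot 166 = 332$)
$X = -8832$ ($X = -8930 + 98 = -8832$)
$X - y = -8832 - 332 = -9164$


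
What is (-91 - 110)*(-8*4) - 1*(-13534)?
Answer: 19966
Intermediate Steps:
(-91 - 110)*(-8*4) - 1*(-13534) = -201*(-32) + 13534 = 6432 + 13534 = 19966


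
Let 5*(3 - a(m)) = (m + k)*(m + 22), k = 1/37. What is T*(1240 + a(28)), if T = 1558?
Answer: 55497518/37 ≈ 1.4999e+6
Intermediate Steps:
k = 1/37 ≈ 0.027027
a(m) = 3 - (22 + m)*(1/37 + m)/5 (a(m) = 3 - (m + 1/37)*(m + 22)/5 = 3 - (1/37 + m)*(22 + m)/5 = 3 - (22 + m)*(1/37 + m)/5)
T*(1240 + a(28)) = 1558*(1240 + (533/185 - 163/37*28 - ⅕*28²)) = 1558*(1240 + (533/185 - 4564/37 - ⅕*784)) = 1558*(1240 + (533/185 - 4564/37 - 784/5)) = 1558*(1240 - 10259/37) = 1558*(35621/37) = 55497518/37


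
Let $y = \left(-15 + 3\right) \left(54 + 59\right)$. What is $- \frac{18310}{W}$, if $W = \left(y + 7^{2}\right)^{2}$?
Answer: $- \frac{18310}{1708249} \approx -0.010719$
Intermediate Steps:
$y = -1356$ ($y = \left(-12\right) 113 = -1356$)
$W = 1708249$ ($W = \left(-1356 + 7^{2}\right)^{2} = \left(-1356 + 49\right)^{2} = \left(-1307\right)^{2} = 1708249$)
$- \frac{18310}{W} = - \frac{18310}{1708249}$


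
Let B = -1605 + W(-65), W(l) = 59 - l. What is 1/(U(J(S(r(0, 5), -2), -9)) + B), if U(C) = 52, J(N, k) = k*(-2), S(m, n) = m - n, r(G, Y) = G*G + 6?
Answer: -1/1429 ≈ -0.00069979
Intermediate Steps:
r(G, Y) = 6 + G² (r(G, Y) = G² + 6 = 6 + G²)
J(N, k) = -2*k
B = -1481 (B = -1605 + (59 - 1*(-65)) = -1605 + (59 + 65) = -1605 + 124 = -1481)
1/(U(J(S(r(0, 5), -2), -9)) + B) = 1/(52 - 1481) = 1/(-1429) = -1/1429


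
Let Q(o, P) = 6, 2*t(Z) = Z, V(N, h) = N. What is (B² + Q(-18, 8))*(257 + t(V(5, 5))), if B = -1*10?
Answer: 27507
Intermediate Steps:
t(Z) = Z/2
B = -10
(B² + Q(-18, 8))*(257 + t(V(5, 5))) = ((-10)² + 6)*(257 + (½)*5) = (100 + 6)*(257 + 5/2) = 106*(519/2) = 27507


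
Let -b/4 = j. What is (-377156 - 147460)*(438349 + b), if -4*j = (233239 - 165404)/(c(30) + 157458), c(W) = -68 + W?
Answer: -1810055499269382/7871 ≈ -2.2997e+11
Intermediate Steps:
j = -13567/125936 (j = -(233239 - 165404)/(4*((-68 + 30) + 157458)) = -67835/(4*(-38 + 157458)) = -67835/(4*157420) = -¼*13567/31484 = -13567/125936 ≈ -0.10773)
b = 13567/31484 (b = -4*(-13567/125936) = 13567/31484 ≈ 0.43092)
(-377156 - 147460)*(438349 + b) = (-377156 - 147460)*(438349 + 13567/31484) = -524616*13800993483/31484 = -1810055499269382/7871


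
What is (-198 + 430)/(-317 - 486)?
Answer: -232/803 ≈ -0.28892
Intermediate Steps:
(-198 + 430)/(-317 - 486) = 232/(-803) = 232*(-1/803) = -232/803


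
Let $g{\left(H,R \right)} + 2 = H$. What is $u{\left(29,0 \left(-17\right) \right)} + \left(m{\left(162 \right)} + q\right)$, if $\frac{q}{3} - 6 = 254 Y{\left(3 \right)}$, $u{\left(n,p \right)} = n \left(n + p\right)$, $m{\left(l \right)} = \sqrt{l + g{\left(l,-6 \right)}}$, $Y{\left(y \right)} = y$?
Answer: $3145 + \sqrt{322} \approx 3162.9$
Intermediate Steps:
$g{\left(H,R \right)} = -2 + H$
$m{\left(l \right)} = \sqrt{-2 + 2 l}$ ($m{\left(l \right)} = \sqrt{l + \left(-2 + l\right)} = \sqrt{-2 + 2 l}$)
$q = 2304$ ($q = 18 + 3 \cdot 254 \cdot 3 = 18 + 3 \cdot 762 = 18 + 2286 = 2304$)
$u{\left(29,0 \left(-17\right) \right)} + \left(m{\left(162 \right)} + q\right) = 29 \left(29 + 0 \left(-17\right)\right) + \left(\sqrt{-2 + 2 \cdot 162} + 2304\right) = 29 \left(29 + 0\right) + \left(\sqrt{-2 + 324} + 2304\right) = 29 \cdot 29 + \left(\sqrt{322} + 2304\right) = 841 + \left(2304 + \sqrt{322}\right) = 3145 + \sqrt{322}$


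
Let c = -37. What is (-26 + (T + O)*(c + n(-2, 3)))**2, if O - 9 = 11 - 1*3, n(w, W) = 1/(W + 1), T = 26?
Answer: 41280625/16 ≈ 2.5800e+6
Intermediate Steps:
n(w, W) = 1/(1 + W)
O = 17 (O = 9 + (11 - 1*3) = 9 + (11 - 3) = 9 + 8 = 17)
(-26 + (T + O)*(c + n(-2, 3)))**2 = (-26 + (26 + 17)*(-37 + 1/(1 + 3)))**2 = (-26 + 43*(-37 + 1/4))**2 = (-26 + 43*(-147/4))**2 = (-26 - 6321/4)**2 = (-6425/4)**2 = 41280625/16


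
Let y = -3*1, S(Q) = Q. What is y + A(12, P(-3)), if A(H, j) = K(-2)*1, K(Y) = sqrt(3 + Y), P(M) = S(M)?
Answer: -2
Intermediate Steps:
P(M) = M
y = -3
A(H, j) = 1 (A(H, j) = sqrt(3 - 2)*1 = sqrt(1)*1 = 1*1 = 1)
y + A(12, P(-3)) = -3 + 1 = -2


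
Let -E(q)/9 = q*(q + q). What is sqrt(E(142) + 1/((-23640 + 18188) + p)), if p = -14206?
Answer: I*sqrt(140258068977386)/19658 ≈ 602.46*I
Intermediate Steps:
E(q) = -18*q**2 (E(q) = -9*q*(q + q) = -9*q*2*q = -18*q**2)
sqrt(E(142) + 1/((-23640 + 18188) + p)) = sqrt(-18*142**2 + 1/((-23640 + 18188) - 14206)) = sqrt(-18*20164 + 1/(-5452 - 14206)) = sqrt(-362952 + 1/(-19658)) = sqrt(-362952 - 1/19658) = sqrt(-7134910417/19658) = I*sqrt(140258068977386)/19658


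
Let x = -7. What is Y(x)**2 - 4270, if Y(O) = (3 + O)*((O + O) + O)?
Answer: 2786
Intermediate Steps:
Y(O) = 3*O*(3 + O) (Y(O) = (3 + O)*(2*O + O) = (3 + O)*(3*O) = 3*O*(3 + O))
Y(x)**2 - 4270 = (3*(-7)*(3 - 7))**2 - 4270 = (3*(-7)*(-4))**2 - 4270 = 84**2 - 4270 = 7056 - 4270 = 2786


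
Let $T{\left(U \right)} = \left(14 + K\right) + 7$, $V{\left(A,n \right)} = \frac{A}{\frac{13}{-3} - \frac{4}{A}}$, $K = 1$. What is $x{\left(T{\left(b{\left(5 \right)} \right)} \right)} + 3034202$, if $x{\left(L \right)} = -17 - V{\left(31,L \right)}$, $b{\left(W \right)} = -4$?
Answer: $\frac{1259189658}{415} \approx 3.0342 \cdot 10^{6}$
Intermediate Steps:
$V{\left(A,n \right)} = \frac{A}{- \frac{13}{3} - \frac{4}{A}}$ ($V{\left(A,n \right)} = \frac{A}{13 \left(- \frac{1}{3}\right) - \frac{4}{A}} = \frac{A}{- \frac{13}{3} - \frac{4}{A}}$)
$T{\left(U \right)} = 22$ ($T{\left(U \right)} = \left(14 + 1\right) + 7 = 15 + 7 = 22$)
$x{\left(L \right)} = - \frac{4172}{415}$ ($x{\left(L \right)} = -17 - - \frac{3 \cdot 31^{2}}{12 + 13 \cdot 31} = -17 - \left(-3\right) 961 \frac{1}{12 + 403} = -17 - \left(-3\right) 961 \cdot \frac{1}{415} = -17 - - \frac{2883}{415} = -17 + \frac{2883}{415} = - \frac{4172}{415}$)
$x{\left(T{\left(b{\left(5 \right)} \right)} \right)} + 3034202 = - \frac{4172}{415} + 3034202 = \frac{1259189658}{415}$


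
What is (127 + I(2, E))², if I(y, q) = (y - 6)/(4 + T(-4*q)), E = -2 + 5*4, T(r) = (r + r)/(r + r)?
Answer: 398161/25 ≈ 15926.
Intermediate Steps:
T(r) = 1 (T(r) = (2*r)/((2*r)) = (2*r)*(1/(2*r)) = 1)
E = 18 (E = -2 + 20 = 18)
I(y, q) = -6/5 + y/5 (I(y, q) = (y - 6)/(4 + 1) = (-6 + y)/5 = (-6 + y)*(⅕) = -6/5 + y/5)
(127 + I(2, E))² = (127 + (-6/5 + (⅕)*2))² = (127 + (-6/5 + ⅖))² = (127 - ⅘)² = (631/5)² = 398161/25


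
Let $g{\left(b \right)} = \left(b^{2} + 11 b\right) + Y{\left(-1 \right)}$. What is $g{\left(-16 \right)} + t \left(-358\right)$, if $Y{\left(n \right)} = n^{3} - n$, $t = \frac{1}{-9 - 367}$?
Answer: $\frac{15219}{188} \approx 80.952$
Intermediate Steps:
$t = - \frac{1}{376}$ ($t = \frac{1}{-376} = - \frac{1}{376} \approx -0.0026596$)
$g{\left(b \right)} = b^{2} + 11 b$ ($g{\left(b \right)} = \left(b^{2} + 11 b\right) + \left(\left(-1\right)^{3} - -1\right) = \left(b^{2} + 11 b\right) + \left(-1 + 1\right) = \left(b^{2} + 11 b\right) + 0 = b^{2} + 11 b$)
$g{\left(-16 \right)} + t \left(-358\right) = - 16 \left(11 - 16\right) - - \frac{179}{188} = \left(-16\right) \left(-5\right) + \frac{179}{188} = 80 + \frac{179}{188} = \frac{15219}{188}$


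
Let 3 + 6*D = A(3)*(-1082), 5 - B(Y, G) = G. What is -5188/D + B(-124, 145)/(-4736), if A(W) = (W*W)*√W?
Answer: 1094048961/37425703648 + 33680496*√3/31609547 ≈ 1.8748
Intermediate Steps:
A(W) = W^(5/2) (A(W) = W²*√W = W^(5/2))
B(Y, G) = 5 - G
D = -½ - 1623*√3 (D = -½ + (3^(5/2)*(-1082))/6 = -½ + ((9*√3)*(-1082))/6 = -½ + (-9738*√3)/6 = -½ - 1623*√3 ≈ -2811.6)
-5188/D + B(-124, 145)/(-4736) = -5188/(-½ - 1623*√3) + (5 - 1*145)/(-4736) = -5188/(-½ - 1623*√3) + (5 - 145)*(-1/4736) = -5188/(-½ - 1623*√3) - 140*(-1/4736) = -5188/(-½ - 1623*√3) + 35/1184 = 35/1184 - 5188/(-½ - 1623*√3)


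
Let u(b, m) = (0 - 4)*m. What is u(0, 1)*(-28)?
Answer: 112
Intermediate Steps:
u(b, m) = -4*m
u(0, 1)*(-28) = -4*1*(-28) = -4*(-28) = 112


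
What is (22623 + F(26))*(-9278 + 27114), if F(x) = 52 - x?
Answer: 403967564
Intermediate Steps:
(22623 + F(26))*(-9278 + 27114) = (22623 + (52 - 1*26))*(-9278 + 27114) = (22623 + (52 - 26))*17836 = (22623 + 26)*17836 = 22649*17836 = 403967564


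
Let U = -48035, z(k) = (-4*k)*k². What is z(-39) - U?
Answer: 285311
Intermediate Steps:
z(k) = -4*k³
z(-39) - U = -4*(-39)³ - 1*(-48035) = -4*(-59319) + 48035 = 237276 + 48035 = 285311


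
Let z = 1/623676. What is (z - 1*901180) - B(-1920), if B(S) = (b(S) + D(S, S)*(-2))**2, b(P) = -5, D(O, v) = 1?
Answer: -562074897803/623676 ≈ -9.0123e+5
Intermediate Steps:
z = 1/623676 ≈ 1.6034e-6
B(S) = 49 (B(S) = (-5 + 1*(-2))**2 = (-5 - 2)**2 = (-7)**2 = 49)
(z - 1*901180) - B(-1920) = (1/623676 - 1*901180) - 1*49 = (1/623676 - 901180) - 49 = -562044337679/623676 - 49 = -562074897803/623676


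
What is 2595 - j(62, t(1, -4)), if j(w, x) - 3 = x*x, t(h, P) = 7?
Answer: 2543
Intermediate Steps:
j(w, x) = 3 + x² (j(w, x) = 3 + x*x = 3 + x²)
2595 - j(62, t(1, -4)) = 2595 - (3 + 7²) = 2595 - (3 + 49) = 2595 - 1*52 = 2595 - 52 = 2543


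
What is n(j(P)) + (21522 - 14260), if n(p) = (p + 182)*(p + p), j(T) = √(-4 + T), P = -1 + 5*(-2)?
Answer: 7232 + 364*I*√15 ≈ 7232.0 + 1409.8*I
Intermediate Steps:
P = -11 (P = -1 - 10 = -11)
n(p) = 2*p*(182 + p) (n(p) = (182 + p)*(2*p) = 2*p*(182 + p))
n(j(P)) + (21522 - 14260) = 2*√(-4 - 11)*(182 + √(-4 - 11)) + (21522 - 14260) = 2*√(-15)*(182 + √(-15)) + 7262 = 2*(I*√15)*(182 + I*√15) + 7262 = 2*I*√15*(182 + I*√15) + 7262 = 7262 + 2*I*√15*(182 + I*√15)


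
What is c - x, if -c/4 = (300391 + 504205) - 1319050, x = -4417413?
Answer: 6475229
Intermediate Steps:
c = 2057816 (c = -4*((300391 + 504205) - 1319050) = -4*(804596 - 1319050) = -4*(-514454) = 2057816)
c - x = 2057816 - 1*(-4417413) = 2057816 + 4417413 = 6475229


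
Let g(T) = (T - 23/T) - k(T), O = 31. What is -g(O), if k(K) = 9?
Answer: -659/31 ≈ -21.258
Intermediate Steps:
g(T) = -9 + T - 23/T (g(T) = (T - 23/T) - 1*9 = (T - 23/T) - 9 = -9 + T - 23/T)
-g(O) = -(-9 + 31 - 23/31) = -1*659/31 = -659/31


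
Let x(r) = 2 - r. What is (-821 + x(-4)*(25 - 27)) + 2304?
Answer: 1471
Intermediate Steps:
(-821 + x(-4)*(25 - 27)) + 2304 = (-821 + (2 - 1*(-4))*(25 - 27)) + 2304 = (-821 + (2 + 4)*(-2)) + 2304 = (-821 + 6*(-2)) + 2304 = (-821 - 12) + 2304 = -833 + 2304 = 1471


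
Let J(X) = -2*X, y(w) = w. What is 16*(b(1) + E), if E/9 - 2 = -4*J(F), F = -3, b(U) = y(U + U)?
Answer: -3136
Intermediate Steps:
b(U) = 2*U (b(U) = U + U = 2*U)
E = -198 (E = 18 + 9*(-(-8)*(-3)) = 18 + 9*(-4*6) = 18 + 9*(-24) = 18 - 216 = -198)
16*(b(1) + E) = 16*(2*1 - 198) = 16*(2 - 198) = 16*(-196) = -3136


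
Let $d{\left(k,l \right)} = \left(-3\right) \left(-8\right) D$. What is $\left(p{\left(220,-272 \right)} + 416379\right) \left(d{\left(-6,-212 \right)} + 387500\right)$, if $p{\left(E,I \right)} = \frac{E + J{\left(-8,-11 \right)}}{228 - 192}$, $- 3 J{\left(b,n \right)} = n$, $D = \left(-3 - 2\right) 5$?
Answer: $\frac{4349684850175}{27} \approx 1.611 \cdot 10^{11}$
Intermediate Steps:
$D = -25$ ($D = \left(-5\right) 5 = -25$)
$J{\left(b,n \right)} = - \frac{n}{3}$
$p{\left(E,I \right)} = \frac{11}{108} + \frac{E}{36}$ ($p{\left(E,I \right)} = \frac{E - - \frac{11}{3}}{228 - 192} = \frac{E + \frac{11}{3}}{36} = \left(\frac{11}{3} + E\right) \frac{1}{36} = \frac{11}{108} + \frac{E}{36}$)
$d{\left(k,l \right)} = -600$ ($d{\left(k,l \right)} = \left(-3\right) \left(-8\right) \left(-25\right) = 24 \left(-25\right) = -600$)
$\left(p{\left(220,-272 \right)} + 416379\right) \left(d{\left(-6,-212 \right)} + 387500\right) = \left(\left(\frac{11}{108} + \frac{1}{36} \cdot 220\right) + 416379\right) \left(-600 + 387500\right) = \left(\left(\frac{11}{108} + \frac{55}{9}\right) + 416379\right) 386900 = \left(\frac{671}{108} + 416379\right) 386900 = \frac{44969603}{108} \cdot 386900 = \frac{4349684850175}{27}$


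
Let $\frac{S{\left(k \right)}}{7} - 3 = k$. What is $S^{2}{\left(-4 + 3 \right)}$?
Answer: $196$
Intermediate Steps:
$S{\left(k \right)} = 21 + 7 k$
$S^{2}{\left(-4 + 3 \right)} = \left(21 + 7 \left(-4 + 3\right)\right)^{2} = \left(21 + 7 \left(-1\right)\right)^{2} = \left(21 - 7\right)^{2} = 14^{2} = 196$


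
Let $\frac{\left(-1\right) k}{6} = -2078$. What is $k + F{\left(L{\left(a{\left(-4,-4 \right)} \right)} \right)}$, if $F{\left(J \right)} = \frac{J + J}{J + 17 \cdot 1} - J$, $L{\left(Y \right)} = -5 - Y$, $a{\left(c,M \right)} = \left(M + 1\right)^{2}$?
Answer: $\frac{37418}{3} \approx 12473.0$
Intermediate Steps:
$a{\left(c,M \right)} = \left(1 + M\right)^{2}$
$k = 12468$ ($k = \left(-6\right) \left(-2078\right) = 12468$)
$F{\left(J \right)} = - J + \frac{2 J}{17 + J}$ ($F{\left(J \right)} = \frac{2 J}{J + 17} - J = \frac{2 J}{17 + J} - J = - J + \frac{2 J}{17 + J}$)
$k + F{\left(L{\left(a{\left(-4,-4 \right)} \right)} \right)} = 12468 - \frac{\left(-5 - \left(1 - 4\right)^{2}\right) \left(15 - \left(5 + \left(1 - 4\right)^{2}\right)\right)}{17 - \left(5 + \left(1 - 4\right)^{2}\right)} = 12468 - \frac{\left(-5 - \left(-3\right)^{2}\right) \left(15 - 14\right)}{17 - 14} = 12468 - \frac{\left(-5 - 9\right) \left(15 - 14\right)}{17 - 14} = 12468 - - \frac{14 \left(15 - 14\right)}{17 - 14} = 12468 - \left(-14\right) \frac{1}{3} \cdot 1 = 12468 + \frac{14}{3} = \frac{37418}{3}$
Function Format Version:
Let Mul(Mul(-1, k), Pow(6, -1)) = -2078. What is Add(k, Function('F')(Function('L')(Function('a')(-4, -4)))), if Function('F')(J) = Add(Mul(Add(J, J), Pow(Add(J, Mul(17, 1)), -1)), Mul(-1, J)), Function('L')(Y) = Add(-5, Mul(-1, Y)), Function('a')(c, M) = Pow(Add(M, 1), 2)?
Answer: Rational(37418, 3) ≈ 12473.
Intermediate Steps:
Function('a')(c, M) = Pow(Add(1, M), 2)
k = 12468 (k = Mul(-6, -2078) = 12468)
Function('F')(J) = Add(Mul(-1, J), Mul(2, J, Pow(Add(17, J), -1))) (Function('F')(J) = Add(Mul(Mul(2, J), Pow(Add(J, 17), -1)), Mul(-1, J)) = Add(Mul(Mul(2, J), Pow(Add(17, J), -1)), Mul(-1, J)) = Add(Mul(2, J, Pow(Add(17, J), -1)), Mul(-1, J)) = Add(Mul(-1, J), Mul(2, J, Pow(Add(17, J), -1))))
Add(k, Function('F')(Function('L')(Function('a')(-4, -4)))) = Add(12468, Mul(-1, Add(-5, Mul(-1, Pow(Add(1, -4), 2))), Pow(Add(17, Add(-5, Mul(-1, Pow(Add(1, -4), 2)))), -1), Add(15, Add(-5, Mul(-1, Pow(Add(1, -4), 2)))))) = Add(12468, Mul(-1, Add(-5, Mul(-1, Pow(-3, 2))), Pow(Add(17, Add(-5, Mul(-1, Pow(-3, 2)))), -1), Add(15, Add(-5, Mul(-1, Pow(-3, 2)))))) = Add(12468, Mul(-1, Add(-5, Mul(-1, 9)), Pow(Add(17, Add(-5, Mul(-1, 9))), -1), Add(15, Add(-5, Mul(-1, 9))))) = Add(12468, Mul(-1, Add(-5, -9), Pow(Add(17, Add(-5, -9)), -1), Add(15, Add(-5, -9)))) = Add(12468, Mul(-1, -14, Pow(Add(17, -14), -1), Add(15, -14))) = Add(12468, Mul(-1, -14, Pow(3, -1), 1)) = Add(12468, Mul(-1, -14, Rational(1, 3), 1)) = Add(12468, Rational(14, 3)) = Rational(37418, 3)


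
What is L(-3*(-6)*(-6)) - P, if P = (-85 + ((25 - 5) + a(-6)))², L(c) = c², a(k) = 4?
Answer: 7943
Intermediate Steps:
P = 3721 (P = (-85 + ((25 - 5) + 4))² = (-85 + (20 + 4))² = (-85 + 24)² = (-61)² = 3721)
L(-3*(-6)*(-6)) - P = (-3*(-6)*(-6))² - 1*3721 = (18*(-6))² - 3721 = (-108)² - 3721 = 11664 - 3721 = 7943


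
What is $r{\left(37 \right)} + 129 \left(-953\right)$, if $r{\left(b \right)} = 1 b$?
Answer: $-122900$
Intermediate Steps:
$r{\left(b \right)} = b$
$r{\left(37 \right)} + 129 \left(-953\right) = 37 + 129 \left(-953\right) = 37 - 122937 = -122900$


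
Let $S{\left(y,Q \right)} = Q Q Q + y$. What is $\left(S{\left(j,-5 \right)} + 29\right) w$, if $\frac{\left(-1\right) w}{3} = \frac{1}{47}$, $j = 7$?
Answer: $\frac{267}{47} \approx 5.6808$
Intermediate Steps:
$S{\left(y,Q \right)} = y + Q^{3}$ ($S{\left(y,Q \right)} = Q^{2} Q + y = Q^{3} + y = y + Q^{3}$)
$w = - \frac{3}{47} \approx -0.06383$
$\left(S{\left(j,-5 \right)} + 29\right) w = \left(\left(7 + \left(-5\right)^{3}\right) + 29\right) \left(- \frac{3}{47}\right) = \left(\left(7 - 125\right) + 29\right) \left(- \frac{3}{47}\right) = \left(-118 + 29\right) \left(- \frac{3}{47}\right) = \left(-89\right) \left(- \frac{3}{47}\right) = \frac{267}{47}$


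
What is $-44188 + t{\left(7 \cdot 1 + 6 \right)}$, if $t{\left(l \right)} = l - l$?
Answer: $-44188$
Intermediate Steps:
$t{\left(l \right)} = 0$
$-44188 + t{\left(7 \cdot 1 + 6 \right)} = -44188 + 0 = -44188$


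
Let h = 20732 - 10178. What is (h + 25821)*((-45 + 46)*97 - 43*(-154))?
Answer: 244403625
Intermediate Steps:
h = 10554
(h + 25821)*((-45 + 46)*97 - 43*(-154)) = (10554 + 25821)*((-45 + 46)*97 - 43*(-154)) = 36375*(1*97 + 6622) = 36375*(97 + 6622) = 36375*6719 = 244403625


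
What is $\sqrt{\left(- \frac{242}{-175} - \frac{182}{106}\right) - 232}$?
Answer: $\frac{i \sqrt{799467529}}{1855} \approx 15.243 i$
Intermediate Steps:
$\sqrt{\left(- \frac{242}{-175} - \frac{182}{106}\right) - 232} = \sqrt{\left(\left(-242\right) \left(- \frac{1}{175}\right) - \frac{91}{53}\right) - 232} = \sqrt{\left(\frac{242}{175} - \frac{91}{53}\right) - 232} = \sqrt{- \frac{3099}{9275} - 232} = \sqrt{- \frac{2154899}{9275}} = \frac{i \sqrt{799467529}}{1855}$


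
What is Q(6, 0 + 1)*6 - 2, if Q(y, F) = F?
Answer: 4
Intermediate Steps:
Q(6, 0 + 1)*6 - 2 = (0 + 1)*6 - 2 = 1*6 - 2 = 6 - 2 = 4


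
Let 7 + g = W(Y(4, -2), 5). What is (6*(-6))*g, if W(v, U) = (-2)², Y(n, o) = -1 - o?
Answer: 108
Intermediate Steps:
W(v, U) = 4
g = -3 (g = -7 + 4 = -3)
(6*(-6))*g = (6*(-6))*(-3) = -36*(-3) = 108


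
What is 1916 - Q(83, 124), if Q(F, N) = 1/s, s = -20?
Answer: 38321/20 ≈ 1916.1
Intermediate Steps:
Q(F, N) = -1/20 (Q(F, N) = 1/(-20) = -1/20)
1916 - Q(83, 124) = 1916 - 1*(-1/20) = 1916 + 1/20 = 38321/20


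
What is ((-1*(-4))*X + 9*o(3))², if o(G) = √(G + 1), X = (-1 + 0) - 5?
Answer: 36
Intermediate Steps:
X = -6 (X = -1 - 5 = -6)
o(G) = √(1 + G)
((-1*(-4))*X + 9*o(3))² = (-1*(-4)*(-6) + 9*√(1 + 3))² = (4*(-6) + 9*√4)² = (-24 + 9*2)² = (-24 + 18)² = (-6)² = 36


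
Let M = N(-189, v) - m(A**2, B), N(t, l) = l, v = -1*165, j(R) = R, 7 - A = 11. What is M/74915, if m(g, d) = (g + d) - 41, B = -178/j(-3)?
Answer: -598/224745 ≈ -0.0026608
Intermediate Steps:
A = -4 (A = 7 - 1*11 = 7 - 11 = -4)
B = 178/3 (B = -178/(-3) = -178*(-1/3) = 178/3 ≈ 59.333)
m(g, d) = -41 + d + g (m(g, d) = (d + g) - 41 = -41 + d + g)
v = -165
M = -598/3 (M = -165 - (-41 + 178/3 + (-4)**2) = -165 - (-41 + 178/3 + 16) = -165 - 1*103/3 = -165 - 103/3 = -598/3 ≈ -199.33)
M/74915 = -598/3/74915 = -598/3*1/74915 = -598/224745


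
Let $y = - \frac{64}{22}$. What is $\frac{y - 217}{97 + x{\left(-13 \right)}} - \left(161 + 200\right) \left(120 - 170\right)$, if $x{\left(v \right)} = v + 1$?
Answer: $\frac{16874331}{935} \approx 18047.0$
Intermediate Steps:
$y = - \frac{32}{11}$ ($y = \left(-64\right) \frac{1}{22} = - \frac{32}{11} \approx -2.9091$)
$x{\left(v \right)} = 1 + v$
$\frac{y - 217}{97 + x{\left(-13 \right)}} - \left(161 + 200\right) \left(120 - 170\right) = \frac{- \frac{32}{11} - 217}{97 + \left(1 - 13\right)} - \left(161 + 200\right) \left(120 - 170\right) = - \frac{2419}{11 \left(97 - 12\right)} - 361 \left(-50\right) = - \frac{2419}{11 \cdot 85} - -18050 = \left(- \frac{2419}{11}\right) \frac{1}{85} + 18050 = - \frac{2419}{935} + 18050 = \frac{16874331}{935}$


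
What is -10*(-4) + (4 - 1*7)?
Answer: 37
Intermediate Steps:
-10*(-4) + (4 - 1*7) = 40 + (4 - 7) = 40 - 3 = 37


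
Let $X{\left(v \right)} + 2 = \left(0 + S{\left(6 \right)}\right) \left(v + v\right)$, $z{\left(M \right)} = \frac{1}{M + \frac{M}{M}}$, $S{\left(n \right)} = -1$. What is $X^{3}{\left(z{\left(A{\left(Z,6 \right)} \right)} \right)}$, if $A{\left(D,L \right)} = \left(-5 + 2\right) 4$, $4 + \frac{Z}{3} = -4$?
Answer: $- \frac{8000}{1331} \approx -6.0105$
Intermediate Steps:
$Z = -24$ ($Z = -12 + 3 \left(-4\right) = -12 - 12 = -24$)
$A{\left(D,L \right)} = -12$ ($A{\left(D,L \right)} = \left(-3\right) 4 = -12$)
$z{\left(M \right)} = \frac{1}{1 + M}$ ($z{\left(M \right)} = \frac{1}{M + 1} = \frac{1}{1 + M}$)
$X{\left(v \right)} = -2 - 2 v$ ($X{\left(v \right)} = -2 + \left(0 - 1\right) \left(v + v\right) = -2 - 2 v$)
$X^{3}{\left(z{\left(A{\left(Z,6 \right)} \right)} \right)} = \left(-2 - \frac{2}{1 - 12}\right)^{3} = \left(-2 - \frac{2}{-11}\right)^{3} = \left(-2 - - \frac{2}{11}\right)^{3} = \left(-2 + \frac{2}{11}\right)^{3} = \left(- \frac{20}{11}\right)^{3} = - \frac{8000}{1331}$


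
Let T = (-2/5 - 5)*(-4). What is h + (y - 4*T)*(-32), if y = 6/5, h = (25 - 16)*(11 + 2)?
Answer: 14217/5 ≈ 2843.4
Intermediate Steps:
T = 108/5 (T = (-2*⅕ - 5)*(-4) = (-⅖ - 5)*(-4) = -27/5*(-4) = 108/5 ≈ 21.600)
h = 117 (h = 9*13 = 117)
y = 6/5 (y = 6*(⅕) = 6/5 ≈ 1.2000)
h + (y - 4*T)*(-32) = 117 + (6/5 - 4*108/5)*(-32) = 117 + (6/5 - 432/5)*(-32) = 117 - 426/5*(-32) = 117 + 13632/5 = 14217/5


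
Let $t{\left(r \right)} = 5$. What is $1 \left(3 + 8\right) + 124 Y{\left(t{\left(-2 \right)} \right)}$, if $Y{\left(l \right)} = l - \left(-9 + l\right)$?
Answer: $1127$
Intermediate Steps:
$Y{\left(l \right)} = 9$
$1 \left(3 + 8\right) + 124 Y{\left(t{\left(-2 \right)} \right)} = 1 \left(3 + 8\right) + 124 \cdot 9 = 1 \cdot 11 + 1116 = 11 + 1116 = 1127$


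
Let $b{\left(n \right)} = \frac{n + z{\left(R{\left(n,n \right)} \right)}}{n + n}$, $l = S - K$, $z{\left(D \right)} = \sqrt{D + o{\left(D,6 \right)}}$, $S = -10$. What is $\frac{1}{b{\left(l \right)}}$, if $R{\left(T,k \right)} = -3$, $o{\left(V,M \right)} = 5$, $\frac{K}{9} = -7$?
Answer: $\frac{5618}{2807} - \frac{106 \sqrt{2}}{2807} \approx 1.948$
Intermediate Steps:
$K = -63$ ($K = 9 \left(-7\right) = -63$)
$z{\left(D \right)} = \sqrt{5 + D}$ ($z{\left(D \right)} = \sqrt{D + 5} = \sqrt{5 + D}$)
$l = 53$ ($l = -10 - -63 = -10 + 63 = 53$)
$b{\left(n \right)} = \frac{n + \sqrt{2}}{2 n}$ ($b{\left(n \right)} = \frac{n + \sqrt{5 - 3}}{n + n} = \frac{n + \sqrt{2}}{2 n}$)
$\frac{1}{b{\left(l \right)}} = \frac{1}{\frac{1}{2} \cdot \frac{1}{53} \left(53 + \sqrt{2}\right)} = \frac{1}{\frac{1}{2} + \frac{\sqrt{2}}{106}}$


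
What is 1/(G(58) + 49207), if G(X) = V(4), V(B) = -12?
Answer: 1/49195 ≈ 2.0327e-5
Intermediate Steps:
G(X) = -12
1/(G(58) + 49207) = 1/(-12 + 49207) = 1/49195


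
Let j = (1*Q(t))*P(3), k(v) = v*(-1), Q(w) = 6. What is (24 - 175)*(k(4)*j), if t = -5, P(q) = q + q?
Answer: 21744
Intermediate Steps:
P(q) = 2*q
k(v) = -v
j = 36 (j = (1*6)*(2*3) = 6*6 = 36)
(24 - 175)*(k(4)*j) = (24 - 175)*(-1*4*36) = -(-604)*36 = -151*(-144) = 21744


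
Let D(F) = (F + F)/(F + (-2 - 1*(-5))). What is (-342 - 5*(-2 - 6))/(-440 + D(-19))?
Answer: 2416/3501 ≈ 0.69009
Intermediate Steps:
D(F) = 2*F/(3 + F) (D(F) = (2*F)/(F + (-2 + 5)) = (2*F)/(F + 3) = (2*F)/(3 + F) = 2*F/(3 + F))
(-342 - 5*(-2 - 6))/(-440 + D(-19)) = (-342 - 5*(-2 - 6))/(-440 + 2*(-19)/(3 - 19)) = (-342 - 5*(-8))/(-440 + 2*(-19)/(-16)) = (-342 + 40)/(-440 + 2*(-19)*(-1/16)) = -302/(-440 + 19/8) = -302/(-3501/8) = -302*(-8/3501) = 2416/3501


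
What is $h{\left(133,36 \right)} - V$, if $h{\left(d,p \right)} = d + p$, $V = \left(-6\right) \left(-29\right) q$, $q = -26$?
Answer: $4693$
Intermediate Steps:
$V = -4524$ ($V = \left(-6\right) \left(-29\right) \left(-26\right) = 174 \left(-26\right) = -4524$)
$h{\left(133,36 \right)} - V = \left(133 + 36\right) - -4524 = 169 + 4524 = 4693$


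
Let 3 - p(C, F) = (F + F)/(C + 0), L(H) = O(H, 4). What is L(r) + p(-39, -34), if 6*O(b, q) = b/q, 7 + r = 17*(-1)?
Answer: 10/39 ≈ 0.25641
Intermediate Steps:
r = -24 (r = -7 + 17*(-1) = -7 - 17 = -24)
O(b, q) = b/(6*q) (O(b, q) = (b/q)/6 = b/(6*q))
L(H) = H/24 (L(H) = (⅙)*H/4 = (⅙)*H*(¼) = H/24)
p(C, F) = 3 - 2*F/C (p(C, F) = 3 - (F + F)/(C + 0) = 3 - 2*F/C)
L(r) + p(-39, -34) = (1/24)*(-24) + (3 - 2*(-34)/(-39)) = -1 + (3 - 2*(-34)*(-1/39)) = -1 + (3 - 68/39) = -1 + 49/39 = 10/39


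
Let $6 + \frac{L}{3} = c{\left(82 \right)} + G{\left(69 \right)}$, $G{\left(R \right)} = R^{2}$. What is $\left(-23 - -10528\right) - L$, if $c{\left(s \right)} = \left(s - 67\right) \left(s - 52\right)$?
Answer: $-5110$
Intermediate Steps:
$c{\left(s \right)} = \left(-67 + s\right) \left(-52 + s\right)$
$L = 15615$ ($L = -18 + 3 \left(\left(3484 + 82^{2} - 9758\right) + 69^{2}\right) = -18 + 3 \left(\left(3484 + 6724 - 9758\right) + 4761\right) = -18 + 3 \left(450 + 4761\right) = -18 + 3 \cdot 5211 = -18 + 15633 = 15615$)
$\left(-23 - -10528\right) - L = \left(-23 - -10528\right) - 15615 = \left(-23 + 10528\right) - 15615 = 10505 - 15615 = -5110$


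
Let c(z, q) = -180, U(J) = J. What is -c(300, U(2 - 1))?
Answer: 180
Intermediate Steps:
-c(300, U(2 - 1)) = -1*(-180) = 180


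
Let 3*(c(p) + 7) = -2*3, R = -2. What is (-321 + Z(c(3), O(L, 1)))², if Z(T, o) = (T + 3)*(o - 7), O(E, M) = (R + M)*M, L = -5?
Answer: 74529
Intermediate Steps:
c(p) = -9 (c(p) = -7 + (-2*3)/3 = -7 + (⅓)*(-6) = -7 - 2 = -9)
O(E, M) = M*(-2 + M) (O(E, M) = (-2 + M)*M = M*(-2 + M))
Z(T, o) = (-7 + o)*(3 + T) (Z(T, o) = (3 + T)*(-7 + o) = (-7 + o)*(3 + T))
(-321 + Z(c(3), O(L, 1)))² = (-321 + (-21 - 7*(-9) + 3*(1*(-2 + 1)) - 9*(-2 + 1)))² = (-321 + (-21 + 63 + 3*(1*(-1)) - 9*(-1)))² = (-321 + (-21 + 63 + 3*(-1) - 9*(-1)))² = (-321 + (-21 + 63 - 3 + 9))² = (-321 + 48)² = (-273)² = 74529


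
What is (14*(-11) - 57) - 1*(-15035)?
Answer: 14824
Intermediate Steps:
(14*(-11) - 57) - 1*(-15035) = (-154 - 57) + 15035 = -211 + 15035 = 14824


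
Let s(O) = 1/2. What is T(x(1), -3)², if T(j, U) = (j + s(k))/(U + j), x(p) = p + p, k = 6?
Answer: 25/4 ≈ 6.2500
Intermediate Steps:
x(p) = 2*p
s(O) = ½
T(j, U) = (½ + j)/(U + j) (T(j, U) = (j + ½)/(U + j) = (½ + j)/(U + j))
T(x(1), -3)² = ((½ + 2*1)/(-3 + 2*1))² = ((½ + 2)/(-3 + 2))² = ((5/2)/(-1))² = (-1*5/2)² = (-5/2)² = 25/4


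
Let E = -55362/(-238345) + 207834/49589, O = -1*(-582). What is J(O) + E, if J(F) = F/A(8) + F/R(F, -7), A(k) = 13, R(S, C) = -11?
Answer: -6281393443056/1690158499315 ≈ -3.7165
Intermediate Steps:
O = 582
J(F) = -2*F/143 (J(F) = F/13 + F/(-11) = F*(1/13) + F*(-1/11) = F/13 - F/11 = -2*F/143)
E = 52281540948/11819290205 (E = -55362*(-1/238345) + 207834*(1/49589) = 55362/238345 + 207834/49589 = 52281540948/11819290205 ≈ 4.4234)
J(O) + E = -2/143*582 + 52281540948/11819290205 = -1164/143 + 52281540948/11819290205 = -6281393443056/1690158499315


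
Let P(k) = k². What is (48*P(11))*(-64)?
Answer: -371712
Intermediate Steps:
(48*P(11))*(-64) = (48*11²)*(-64) = (48*121)*(-64) = 5808*(-64) = -371712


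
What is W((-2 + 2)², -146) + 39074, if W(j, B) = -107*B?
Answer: 54696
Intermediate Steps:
W((-2 + 2)², -146) + 39074 = -107*(-146) + 39074 = 15622 + 39074 = 54696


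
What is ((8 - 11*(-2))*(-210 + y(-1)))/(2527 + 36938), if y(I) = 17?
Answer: -386/2631 ≈ -0.14671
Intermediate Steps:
((8 - 11*(-2))*(-210 + y(-1)))/(2527 + 36938) = ((8 - 11*(-2))*(-210 + 17))/(2527 + 36938) = ((8 + 22)*(-193))/39465 = (30*(-193))*(1/39465) = -5790*1/39465 = -386/2631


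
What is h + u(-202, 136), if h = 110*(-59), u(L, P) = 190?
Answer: -6300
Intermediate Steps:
h = -6490
h + u(-202, 136) = -6490 + 190 = -6300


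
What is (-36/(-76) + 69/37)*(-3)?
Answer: -4932/703 ≈ -7.0156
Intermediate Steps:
(-36/(-76) + 69/37)*(-3) = (-36*(-1/76) + 69*(1/37))*(-3) = (9/19 + 69/37)*(-3) = (1644/703)*(-3) = -4932/703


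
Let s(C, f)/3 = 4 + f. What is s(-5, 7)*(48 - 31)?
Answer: 561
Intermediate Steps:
s(C, f) = 12 + 3*f (s(C, f) = 3*(4 + f) = 12 + 3*f)
s(-5, 7)*(48 - 31) = (12 + 3*7)*(48 - 31) = (12 + 21)*17 = 33*17 = 561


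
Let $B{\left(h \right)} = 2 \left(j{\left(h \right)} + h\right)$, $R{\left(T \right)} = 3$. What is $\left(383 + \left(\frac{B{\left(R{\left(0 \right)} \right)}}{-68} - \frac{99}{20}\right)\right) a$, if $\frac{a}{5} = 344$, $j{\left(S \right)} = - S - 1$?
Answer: $\frac{11055042}{17} \approx 6.503 \cdot 10^{5}$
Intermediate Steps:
$j{\left(S \right)} = -1 - S$
$B{\left(h \right)} = -2$ ($B{\left(h \right)} = 2 \left(\left(-1 - h\right) + h\right) = 2 \left(-1\right) = -2$)
$a = 1720$ ($a = 5 \cdot 344 = 1720$)
$\left(383 + \left(\frac{B{\left(R{\left(0 \right)} \right)}}{-68} - \frac{99}{20}\right)\right) a = \left(383 - \left(- \frac{1}{34} + \frac{99}{20}\right)\right) 1720 = \left(383 - \frac{1673}{340}\right) 1720 = \frac{128547}{340} \cdot 1720 = \frac{11055042}{17}$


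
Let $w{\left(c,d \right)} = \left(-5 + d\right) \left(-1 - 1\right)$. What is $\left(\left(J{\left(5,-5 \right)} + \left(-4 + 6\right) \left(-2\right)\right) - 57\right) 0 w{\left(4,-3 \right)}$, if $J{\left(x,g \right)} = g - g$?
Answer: $0$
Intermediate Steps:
$w{\left(c,d \right)} = 10 - 2 d$ ($w{\left(c,d \right)} = \left(-5 + d\right) \left(-2\right) = 10 - 2 d$)
$J{\left(x,g \right)} = 0$
$\left(\left(J{\left(5,-5 \right)} + \left(-4 + 6\right) \left(-2\right)\right) - 57\right) 0 w{\left(4,-3 \right)} = \left(\left(0 + \left(-4 + 6\right) \left(-2\right)\right) - 57\right) 0 \left(10 - -6\right) = \left(\left(0 + 2 \left(-2\right)\right) - 57\right) 0 \left(10 + 6\right) = \left(\left(0 - 4\right) - 57\right) 0 \cdot 16 = \left(-4 - 57\right) 0 = \left(-61\right) 0 = 0$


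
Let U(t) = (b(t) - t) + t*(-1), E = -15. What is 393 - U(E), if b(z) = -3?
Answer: 366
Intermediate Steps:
U(t) = -3 - 2*t (U(t) = (-3 - t) + t*(-1) = (-3 - t) - t = -3 - 2*t)
393 - U(E) = 393 - (-3 - 2*(-15)) = 393 - (-3 + 30) = 393 - 1*27 = 393 - 27 = 366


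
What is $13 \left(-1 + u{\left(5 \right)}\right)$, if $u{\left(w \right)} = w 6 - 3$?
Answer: $338$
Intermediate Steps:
$u{\left(w \right)} = -3 + 6 w$ ($u{\left(w \right)} = 6 w - 3 = -3 + 6 w$)
$13 \left(-1 + u{\left(5 \right)}\right) = 13 \left(-1 + \left(-3 + 6 \cdot 5\right)\right) = 13 \left(-1 + \left(-3 + 30\right)\right) = 13 \left(-1 + 27\right) = 13 \cdot 26 = 338$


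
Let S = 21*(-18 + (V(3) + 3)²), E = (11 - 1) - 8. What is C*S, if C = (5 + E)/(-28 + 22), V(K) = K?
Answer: -441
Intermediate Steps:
E = 2 (E = 10 - 8 = 2)
S = 378 (S = 21*(-18 + (3 + 3)²) = 21*(-18 + 6²) = 21*(-18 + 36) = 21*18 = 378)
C = -7/6 (C = (5 + 2)/(-28 + 22) = 7/(-6) = 7*(-⅙) = -7/6 ≈ -1.1667)
C*S = -7/6*378 = -441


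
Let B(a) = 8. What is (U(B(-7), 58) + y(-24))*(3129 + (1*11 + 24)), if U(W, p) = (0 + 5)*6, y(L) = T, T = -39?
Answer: -28476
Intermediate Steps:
y(L) = -39
U(W, p) = 30 (U(W, p) = 5*6 = 30)
(U(B(-7), 58) + y(-24))*(3129 + (1*11 + 24)) = (30 - 39)*(3129 + (1*11 + 24)) = -9*(3129 + (11 + 24)) = -9*(3129 + 35) = -9*3164 = -28476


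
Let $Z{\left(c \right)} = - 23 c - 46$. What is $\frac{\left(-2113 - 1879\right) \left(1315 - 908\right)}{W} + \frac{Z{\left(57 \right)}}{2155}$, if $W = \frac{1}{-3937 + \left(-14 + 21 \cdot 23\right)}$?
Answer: $\frac{12142589272403}{2155} \approx 5.6346 \cdot 10^{9}$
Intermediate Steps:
$Z{\left(c \right)} = -46 - 23 c$
$W = - \frac{1}{3468}$ ($W = \frac{1}{-3937 + \left(-14 + 483\right)} = \frac{1}{-3937 + 469} = \frac{1}{-3468} = - \frac{1}{3468} \approx -0.00028835$)
$\frac{\left(-2113 - 1879\right) \left(1315 - 908\right)}{W} + \frac{Z{\left(57 \right)}}{2155} = \frac{\left(-2113 - 1879\right) \left(1315 - 908\right)}{- \frac{1}{3468}} + \frac{-46 - 1311}{2155} = \left(-3992\right) 407 \left(-3468\right) + \left(-46 - 1311\right) \frac{1}{2155} = \left(-1624744\right) \left(-3468\right) - \frac{1357}{2155} = 5634612192 - \frac{1357}{2155} = \frac{12142589272403}{2155}$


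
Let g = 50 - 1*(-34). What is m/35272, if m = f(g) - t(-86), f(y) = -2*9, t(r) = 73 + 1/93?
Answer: -1058/410037 ≈ -0.0025803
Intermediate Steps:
t(r) = 6790/93 (t(r) = 73 + 1/93 = 6790/93)
g = 84 (g = 50 + 34 = 84)
f(y) = -18
m = -8464/93 (m = -18 - 1*6790/93 = -18 - 6790/93 = -8464/93 ≈ -91.011)
m/35272 = -8464/93/35272 = -8464/93*1/35272 = -1058/410037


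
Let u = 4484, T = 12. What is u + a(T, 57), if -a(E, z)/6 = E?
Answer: 4412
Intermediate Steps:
a(E, z) = -6*E
u + a(T, 57) = 4484 - 6*12 = 4484 - 72 = 4412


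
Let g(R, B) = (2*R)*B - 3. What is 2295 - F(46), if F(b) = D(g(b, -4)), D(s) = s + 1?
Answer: 2665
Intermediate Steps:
g(R, B) = -3 + 2*B*R (g(R, B) = 2*B*R - 3 = -3 + 2*B*R)
D(s) = 1 + s
F(b) = -2 - 8*b (F(b) = 1 + (-3 + 2*(-4)*b) = 1 + (-3 - 8*b) = -2 - 8*b)
2295 - F(46) = 2295 - (-2 - 8*46) = 2295 - (-2 - 368) = 2295 - 1*(-370) = 2295 + 370 = 2665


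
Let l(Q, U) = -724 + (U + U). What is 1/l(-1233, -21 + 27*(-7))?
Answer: -1/1144 ≈ -0.00087413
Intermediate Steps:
l(Q, U) = -724 + 2*U
1/l(-1233, -21 + 27*(-7)) = 1/(-724 + 2*(-21 + 27*(-7))) = 1/(-724 + 2*(-21 - 189)) = 1/(-724 + 2*(-210)) = 1/(-724 - 420) = 1/(-1144) = -1/1144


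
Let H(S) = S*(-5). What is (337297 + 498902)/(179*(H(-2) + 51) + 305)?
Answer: 836199/11224 ≈ 74.501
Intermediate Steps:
H(S) = -5*S
(337297 + 498902)/(179*(H(-2) + 51) + 305) = (337297 + 498902)/(179*(-5*(-2) + 51) + 305) = 836199/(179*(10 + 51) + 305) = 836199/(179*61 + 305) = 836199/(10919 + 305) = 836199/11224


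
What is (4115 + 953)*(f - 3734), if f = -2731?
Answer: -32764620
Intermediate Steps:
(4115 + 953)*(f - 3734) = (4115 + 953)*(-2731 - 3734) = 5068*(-6465) = -32764620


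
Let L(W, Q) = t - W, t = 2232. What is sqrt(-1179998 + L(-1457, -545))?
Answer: 3*I*sqrt(130701) ≈ 1084.6*I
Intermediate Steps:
L(W, Q) = 2232 - W
sqrt(-1179998 + L(-1457, -545)) = sqrt(-1179998 + (2232 - 1*(-1457))) = sqrt(-1179998 + (2232 + 1457)) = sqrt(-1179998 + 3689) = sqrt(-1176309) = 3*I*sqrt(130701)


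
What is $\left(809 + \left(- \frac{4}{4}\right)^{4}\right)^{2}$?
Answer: $656100$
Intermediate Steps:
$\left(809 + \left(- \frac{4}{4}\right)^{4}\right)^{2} = \left(809 + \left(\left(-4\right) \frac{1}{4}\right)^{4}\right)^{2} = \left(809 + \left(-1\right)^{4}\right)^{2} = \left(809 + 1\right)^{2} = 810^{2} = 656100$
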